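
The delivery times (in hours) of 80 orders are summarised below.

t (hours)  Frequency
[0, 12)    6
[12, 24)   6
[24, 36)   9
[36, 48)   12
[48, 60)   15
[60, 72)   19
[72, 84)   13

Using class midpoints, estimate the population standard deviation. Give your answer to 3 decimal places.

Midpoints: 6, 18, 30, 42, 54, 66, 78
n = 80, Σfm = 3996, mean = 49.9500
Σfm² = 237024
Σf(m − x̄)² = Σfm² − (Σfm)²/n = 237024 − 3996²/80 = 37423.8000
Population variance = 37423.8000 / 80 = 467.7975
Standard deviation = √467.7975 = 21.6286

21.629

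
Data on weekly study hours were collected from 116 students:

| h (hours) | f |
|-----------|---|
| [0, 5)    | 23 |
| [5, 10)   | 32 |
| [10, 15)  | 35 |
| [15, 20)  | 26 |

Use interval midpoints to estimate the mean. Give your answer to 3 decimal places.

10.259

Midpoints: 2.5, 7.5, 12.5, 17.5
Σfm = 23×2.5 + 32×7.5 + 35×12.5 + 26×17.5 = 1190
n = Σf = 116
Mean = 1190 / 116 = 10.2586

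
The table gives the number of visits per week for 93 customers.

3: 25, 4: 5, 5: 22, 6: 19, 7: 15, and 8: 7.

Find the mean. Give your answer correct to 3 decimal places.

5.161

Values: 3, 4, 5, 6, 7, 8
Σfx = 25×3 + 5×4 + 22×5 + 19×6 + 15×7 + 7×8 = 480
n = Σf = 93
Mean = 480 / 93 = 5.1613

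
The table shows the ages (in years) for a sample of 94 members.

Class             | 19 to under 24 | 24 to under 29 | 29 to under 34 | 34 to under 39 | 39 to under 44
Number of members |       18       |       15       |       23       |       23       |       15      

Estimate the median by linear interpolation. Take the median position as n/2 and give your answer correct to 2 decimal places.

Cumulative frequencies: 18, 33, 56, 79, 94
n = 94; position = n/2 = 47.
This falls in the class 29 to under 34: L = 29, F = 33, f = 23, h = 5.
Median ≈ 29 + ((47 − 33) / 23) × 5 = 32.0435

32.04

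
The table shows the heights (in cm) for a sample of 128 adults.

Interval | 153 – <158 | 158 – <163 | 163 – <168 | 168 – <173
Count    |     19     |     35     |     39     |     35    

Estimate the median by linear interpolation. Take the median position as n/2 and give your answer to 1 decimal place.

Cumulative frequencies: 19, 54, 93, 128
n = 128; position = n/2 = 64.
This falls in the class 163 – <168: L = 163, F = 54, f = 39, h = 5.
Median ≈ 163 + ((64 − 54) / 39) × 5 = 164.2821

164.3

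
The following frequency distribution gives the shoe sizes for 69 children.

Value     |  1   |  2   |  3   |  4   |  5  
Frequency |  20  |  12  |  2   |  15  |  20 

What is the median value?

4

Cumulative frequencies: 20, 32, 34, 49, 69
n = 69, so the median is the value in position (n+1)/2 = 35.
Position 35 falls at value 4.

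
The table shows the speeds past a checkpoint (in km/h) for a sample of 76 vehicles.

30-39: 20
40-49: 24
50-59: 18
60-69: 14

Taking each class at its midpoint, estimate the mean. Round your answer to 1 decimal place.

Midpoints: 34.5, 44.5, 54.5, 64.5
Σfm = 20×34.5 + 24×44.5 + 18×54.5 + 14×64.5 = 3642
n = Σf = 76
Mean = 3642 / 76 = 47.9211

47.9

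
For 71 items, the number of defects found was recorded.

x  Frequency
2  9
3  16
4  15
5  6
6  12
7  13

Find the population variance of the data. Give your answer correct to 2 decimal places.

2.90

Values: 2, 3, 4, 5, 6, 7
n = 71, Σfx = 319, mean = 4.4930
Σfx² = 1639
Σf(x − x̄)² = Σfx² − (Σfx)²/n = 1639 − 319²/71 = 205.7465
Population variance = 205.7465 / 71 = 2.8978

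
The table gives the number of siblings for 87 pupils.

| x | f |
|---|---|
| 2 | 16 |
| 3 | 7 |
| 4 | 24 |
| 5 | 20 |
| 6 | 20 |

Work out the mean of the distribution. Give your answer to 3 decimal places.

4.241

Values: 2, 3, 4, 5, 6
Σfx = 16×2 + 7×3 + 24×4 + 20×5 + 20×6 = 369
n = Σf = 87
Mean = 369 / 87 = 4.2414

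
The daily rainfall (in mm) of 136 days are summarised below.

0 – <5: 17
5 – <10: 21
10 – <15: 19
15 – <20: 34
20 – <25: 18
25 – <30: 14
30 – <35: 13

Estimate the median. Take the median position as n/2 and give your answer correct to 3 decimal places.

Cumulative frequencies: 17, 38, 57, 91, 109, 123, 136
n = 136; position = n/2 = 68.
This falls in the class 15 – <20: L = 15, F = 57, f = 34, h = 5.
Median ≈ 15 + ((68 − 57) / 34) × 5 = 16.6176

16.618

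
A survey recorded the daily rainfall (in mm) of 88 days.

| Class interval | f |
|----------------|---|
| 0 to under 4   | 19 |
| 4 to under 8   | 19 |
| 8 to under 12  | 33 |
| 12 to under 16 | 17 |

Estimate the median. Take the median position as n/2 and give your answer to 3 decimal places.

Cumulative frequencies: 19, 38, 71, 88
n = 88; position = n/2 = 44.
This falls in the class 8 to under 12: L = 8, F = 38, f = 33, h = 4.
Median ≈ 8 + ((44 − 38) / 33) × 4 = 8.7273

8.727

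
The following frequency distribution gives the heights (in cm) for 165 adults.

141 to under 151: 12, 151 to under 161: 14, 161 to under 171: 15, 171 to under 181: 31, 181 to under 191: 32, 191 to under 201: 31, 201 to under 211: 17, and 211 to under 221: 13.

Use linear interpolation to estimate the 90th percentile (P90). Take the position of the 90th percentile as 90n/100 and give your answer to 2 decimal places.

Cumulative frequencies: 12, 26, 41, 72, 104, 135, 152, 165
n = 165; position = 90n/100 = 148.5.
This falls in the class 201 to under 211: L = 201, F = 135, f = 17, h = 10.
90th percentile ≈ 201 + ((148.5 − 135) / 17) × 10 = 208.9412

208.94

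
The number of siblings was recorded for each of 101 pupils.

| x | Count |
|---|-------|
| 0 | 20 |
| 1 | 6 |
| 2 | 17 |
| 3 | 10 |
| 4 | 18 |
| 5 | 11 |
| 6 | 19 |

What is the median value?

3

Cumulative frequencies: 20, 26, 43, 53, 71, 82, 101
n = 101, so the median is the value in position (n+1)/2 = 51.
Position 51 falls at value 3.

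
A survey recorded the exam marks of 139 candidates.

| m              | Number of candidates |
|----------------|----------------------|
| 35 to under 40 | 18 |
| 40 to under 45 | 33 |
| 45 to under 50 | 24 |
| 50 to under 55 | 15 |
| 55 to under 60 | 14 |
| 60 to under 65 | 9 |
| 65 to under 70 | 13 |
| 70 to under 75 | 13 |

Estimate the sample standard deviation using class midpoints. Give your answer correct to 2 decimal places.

Midpoints: 37.5, 42.5, 47.5, 52.5, 57.5, 62.5, 67.5, 72.5
n = 139, Σfm = 7192.5, mean = 51.7446
Σfm² = 389418.75
Σf(m − x̄)² = Σfm² − (Σfm)²/n = 389418.75 − 7192.5²/139 = 17245.6835
Sample variance = 17245.6835 / 138 = 124.9687
Standard deviation = √124.9687 = 11.1789

11.18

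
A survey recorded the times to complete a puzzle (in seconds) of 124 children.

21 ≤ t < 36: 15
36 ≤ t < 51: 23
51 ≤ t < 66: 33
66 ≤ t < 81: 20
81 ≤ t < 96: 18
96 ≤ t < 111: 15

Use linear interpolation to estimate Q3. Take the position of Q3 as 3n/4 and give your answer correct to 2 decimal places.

Cumulative frequencies: 15, 38, 71, 91, 109, 124
n = 124; position = 3n/4 = 93.
This falls in the class 81 ≤ t < 96: L = 81, F = 91, f = 18, h = 15.
Upper quartile ≈ 81 + ((93 − 91) / 18) × 15 = 82.6667

82.67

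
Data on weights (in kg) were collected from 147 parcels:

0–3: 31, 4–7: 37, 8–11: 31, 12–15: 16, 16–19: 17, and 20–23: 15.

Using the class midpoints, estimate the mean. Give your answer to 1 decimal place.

Midpoints: 1.5, 5.5, 9.5, 13.5, 17.5, 21.5
Σfm = 31×1.5 + 37×5.5 + 31×9.5 + 16×13.5 + 17×17.5 + 15×21.5 = 1380.5
n = Σf = 147
Mean = 1380.5 / 147 = 9.3912

9.4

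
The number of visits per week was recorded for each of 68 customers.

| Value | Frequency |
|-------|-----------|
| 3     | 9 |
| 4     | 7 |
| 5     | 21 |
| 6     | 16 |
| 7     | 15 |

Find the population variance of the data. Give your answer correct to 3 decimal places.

1.655

Values: 3, 4, 5, 6, 7
n = 68, Σfx = 361, mean = 5.3088
Σfx² = 2029
Σf(x − x̄)² = Σfx² − (Σfx)²/n = 2029 − 361²/68 = 112.5147
Population variance = 112.5147 / 68 = 1.6546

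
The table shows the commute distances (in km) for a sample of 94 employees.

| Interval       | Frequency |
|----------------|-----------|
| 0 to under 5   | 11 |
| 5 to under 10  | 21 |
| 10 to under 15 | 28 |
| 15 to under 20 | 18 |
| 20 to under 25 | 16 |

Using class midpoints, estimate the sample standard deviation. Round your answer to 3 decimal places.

6.275

Midpoints: 2.5, 7.5, 12.5, 17.5, 22.5
n = 94, Σfm = 1210, mean = 12.8723
Σfm² = 19237.5
Σf(m − x̄)² = Σfm² − (Σfm)²/n = 19237.5 − 1210²/94 = 3661.9681
Sample variance = 3661.9681 / 93 = 39.3760
Standard deviation = √39.3760 = 6.2750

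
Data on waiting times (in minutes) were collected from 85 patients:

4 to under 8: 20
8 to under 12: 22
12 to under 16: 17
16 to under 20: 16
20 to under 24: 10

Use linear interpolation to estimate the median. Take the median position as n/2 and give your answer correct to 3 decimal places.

12.118

Cumulative frequencies: 20, 42, 59, 75, 85
n = 85; position = n/2 = 42.5.
This falls in the class 12 to under 16: L = 12, F = 42, f = 17, h = 4.
Median ≈ 12 + ((42.5 − 42) / 17) × 4 = 12.1176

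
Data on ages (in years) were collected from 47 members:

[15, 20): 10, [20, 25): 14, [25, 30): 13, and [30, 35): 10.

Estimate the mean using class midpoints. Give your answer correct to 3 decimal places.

24.947

Midpoints: 17.5, 22.5, 27.5, 32.5
Σfm = 10×17.5 + 14×22.5 + 13×27.5 + 10×32.5 = 1172.5
n = Σf = 47
Mean = 1172.5 / 47 = 24.9468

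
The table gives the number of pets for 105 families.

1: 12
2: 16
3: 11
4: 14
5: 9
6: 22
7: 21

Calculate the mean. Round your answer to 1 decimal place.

4.4

Values: 1, 2, 3, 4, 5, 6, 7
Σfx = 12×1 + 16×2 + 11×3 + 14×4 + 9×5 + 22×6 + 21×7 = 457
n = Σf = 105
Mean = 457 / 105 = 4.3524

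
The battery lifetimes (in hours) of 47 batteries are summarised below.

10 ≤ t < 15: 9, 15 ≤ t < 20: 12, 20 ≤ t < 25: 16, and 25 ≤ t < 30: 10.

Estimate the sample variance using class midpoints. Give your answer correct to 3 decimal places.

26.896

Midpoints: 12.5, 17.5, 22.5, 27.5
n = 47, Σfm = 957.5, mean = 20.3723
Σfm² = 20743.75
Σf(m − x̄)² = Σfm² − (Σfm)²/n = 20743.75 − 957.5²/47 = 1237.2340
Sample variance = 1237.2340 / 46 = 26.8964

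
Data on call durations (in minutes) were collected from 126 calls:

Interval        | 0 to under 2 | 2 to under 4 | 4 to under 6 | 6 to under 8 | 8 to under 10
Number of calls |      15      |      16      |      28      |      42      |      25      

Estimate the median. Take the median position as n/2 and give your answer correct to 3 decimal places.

6.190

Cumulative frequencies: 15, 31, 59, 101, 126
n = 126; position = n/2 = 63.
This falls in the class 6 to under 8: L = 6, F = 59, f = 42, h = 2.
Median ≈ 6 + ((63 − 59) / 42) × 2 = 6.1905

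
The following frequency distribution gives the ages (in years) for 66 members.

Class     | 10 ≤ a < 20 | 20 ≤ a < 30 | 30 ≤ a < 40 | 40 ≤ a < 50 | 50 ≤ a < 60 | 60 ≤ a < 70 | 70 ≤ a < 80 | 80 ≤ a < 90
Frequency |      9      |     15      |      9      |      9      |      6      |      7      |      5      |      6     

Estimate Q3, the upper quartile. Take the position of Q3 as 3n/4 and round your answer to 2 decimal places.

62.14

Cumulative frequencies: 9, 24, 33, 42, 48, 55, 60, 66
n = 66; position = 3n/4 = 49.5.
This falls in the class 60 ≤ a < 70: L = 60, F = 48, f = 7, h = 10.
Upper quartile ≈ 60 + ((49.5 − 48) / 7) × 10 = 62.1429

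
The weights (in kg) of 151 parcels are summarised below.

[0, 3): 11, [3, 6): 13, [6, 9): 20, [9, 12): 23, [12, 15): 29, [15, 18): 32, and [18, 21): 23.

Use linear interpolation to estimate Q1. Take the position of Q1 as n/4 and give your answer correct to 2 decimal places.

8.06

Cumulative frequencies: 11, 24, 44, 67, 96, 128, 151
n = 151; position = n/4 = 37.75.
This falls in the class [6, 9): L = 6, F = 24, f = 20, h = 3.
Lower quartile ≈ 6 + ((37.75 − 24) / 20) × 3 = 8.0625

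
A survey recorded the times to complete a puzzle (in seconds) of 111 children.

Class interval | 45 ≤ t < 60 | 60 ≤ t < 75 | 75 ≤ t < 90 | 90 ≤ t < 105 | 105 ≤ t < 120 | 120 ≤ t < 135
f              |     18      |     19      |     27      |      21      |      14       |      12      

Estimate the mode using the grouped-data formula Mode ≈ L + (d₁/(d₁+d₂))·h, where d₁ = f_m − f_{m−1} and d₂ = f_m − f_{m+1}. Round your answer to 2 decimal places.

83.57

Modal class: 75 ≤ t < 90 (highest frequency 27).
d₁ = 27 − 19 = 8, d₂ = 27 − 21 = 6
Mode ≈ 75 + (8/(8+6)) × 15 = 75 + 8.5714 = 83.5714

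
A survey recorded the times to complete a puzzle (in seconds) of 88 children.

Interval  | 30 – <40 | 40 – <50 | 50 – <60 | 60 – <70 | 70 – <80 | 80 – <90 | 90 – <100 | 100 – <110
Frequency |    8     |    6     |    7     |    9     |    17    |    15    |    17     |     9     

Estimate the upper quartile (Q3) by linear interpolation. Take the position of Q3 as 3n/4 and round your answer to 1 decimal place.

Cumulative frequencies: 8, 14, 21, 30, 47, 62, 79, 88
n = 88; position = 3n/4 = 66.
This falls in the class 90 – <100: L = 90, F = 62, f = 17, h = 10.
Upper quartile ≈ 90 + ((66 − 62) / 17) × 10 = 92.3529

92.4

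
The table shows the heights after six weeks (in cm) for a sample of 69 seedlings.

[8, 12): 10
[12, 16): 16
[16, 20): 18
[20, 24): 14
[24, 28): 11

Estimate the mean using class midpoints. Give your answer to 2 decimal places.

18.00

Midpoints: 10, 14, 18, 22, 26
Σfm = 10×10 + 16×14 + 18×18 + 14×22 + 11×26 = 1242
n = Σf = 69
Mean = 1242 / 69 = 18.0000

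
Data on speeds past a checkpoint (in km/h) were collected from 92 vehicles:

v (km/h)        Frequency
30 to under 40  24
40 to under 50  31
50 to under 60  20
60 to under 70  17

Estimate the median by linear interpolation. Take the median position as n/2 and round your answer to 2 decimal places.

Cumulative frequencies: 24, 55, 75, 92
n = 92; position = n/2 = 46.
This falls in the class 40 to under 50: L = 40, F = 24, f = 31, h = 10.
Median ≈ 40 + ((46 − 24) / 31) × 10 = 47.0968

47.10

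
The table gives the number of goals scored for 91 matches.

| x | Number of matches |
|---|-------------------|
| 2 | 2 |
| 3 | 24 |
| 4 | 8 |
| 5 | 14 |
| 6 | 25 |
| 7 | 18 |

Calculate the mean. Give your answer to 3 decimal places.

4.989

Values: 2, 3, 4, 5, 6, 7
Σfx = 2×2 + 24×3 + 8×4 + 14×5 + 25×6 + 18×7 = 454
n = Σf = 91
Mean = 454 / 91 = 4.9890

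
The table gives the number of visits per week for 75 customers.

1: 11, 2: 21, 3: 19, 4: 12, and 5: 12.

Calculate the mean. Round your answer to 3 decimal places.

Values: 1, 2, 3, 4, 5
Σfx = 11×1 + 21×2 + 19×3 + 12×4 + 12×5 = 218
n = Σf = 75
Mean = 218 / 75 = 2.9067

2.907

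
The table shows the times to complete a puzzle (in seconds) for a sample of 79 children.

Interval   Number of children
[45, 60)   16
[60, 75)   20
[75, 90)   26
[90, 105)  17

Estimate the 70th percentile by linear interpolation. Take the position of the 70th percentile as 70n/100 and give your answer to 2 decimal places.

Cumulative frequencies: 16, 36, 62, 79
n = 79; position = 70n/100 = 55.3.
This falls in the class [75, 90): L = 75, F = 36, f = 26, h = 15.
70th percentile ≈ 75 + ((55.3 − 36) / 26) × 15 = 86.1346

86.13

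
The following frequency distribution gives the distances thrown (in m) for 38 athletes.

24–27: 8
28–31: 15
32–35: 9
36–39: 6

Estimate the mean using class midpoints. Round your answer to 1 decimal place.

Midpoints: 25.5, 29.5, 33.5, 37.5
Σfm = 8×25.5 + 15×29.5 + 9×33.5 + 6×37.5 = 1173
n = Σf = 38
Mean = 1173 / 38 = 30.8684

30.9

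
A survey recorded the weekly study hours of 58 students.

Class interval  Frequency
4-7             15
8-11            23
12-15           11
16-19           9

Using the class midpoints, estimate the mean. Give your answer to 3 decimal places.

Midpoints: 5.5, 9.5, 13.5, 17.5
Σfm = 15×5.5 + 23×9.5 + 11×13.5 + 9×17.5 = 607
n = Σf = 58
Mean = 607 / 58 = 10.4655

10.466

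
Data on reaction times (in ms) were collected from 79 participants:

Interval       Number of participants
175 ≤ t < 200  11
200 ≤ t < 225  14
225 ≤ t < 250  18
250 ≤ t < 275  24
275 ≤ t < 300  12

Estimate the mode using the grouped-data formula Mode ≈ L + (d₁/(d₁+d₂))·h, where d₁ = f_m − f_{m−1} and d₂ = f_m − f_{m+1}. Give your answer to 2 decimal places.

258.33

Modal class: 250 ≤ t < 275 (highest frequency 24).
d₁ = 24 − 18 = 6, d₂ = 24 − 12 = 12
Mode ≈ 250 + (6/(6+12)) × 25 = 250 + 8.3333 = 258.3333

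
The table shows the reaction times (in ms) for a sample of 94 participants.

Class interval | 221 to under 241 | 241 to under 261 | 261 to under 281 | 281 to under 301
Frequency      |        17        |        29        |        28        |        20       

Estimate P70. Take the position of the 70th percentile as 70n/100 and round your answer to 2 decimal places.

275.14

Cumulative frequencies: 17, 46, 74, 94
n = 94; position = 70n/100 = 65.8.
This falls in the class 261 to under 281: L = 261, F = 46, f = 28, h = 20.
70th percentile ≈ 261 + ((65.8 − 46) / 28) × 20 = 275.1429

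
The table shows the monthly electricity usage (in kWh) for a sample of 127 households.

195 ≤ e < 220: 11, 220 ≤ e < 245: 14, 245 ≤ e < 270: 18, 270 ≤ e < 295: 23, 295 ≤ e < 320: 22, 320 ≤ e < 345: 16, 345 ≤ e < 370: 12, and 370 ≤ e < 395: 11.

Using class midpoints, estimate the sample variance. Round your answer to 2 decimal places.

Midpoints: 207.5, 232.5, 257.5, 282.5, 307.5, 332.5, 357.5, 382.5
n = 127, Σfm = 37252.5, mean = 293.3268
Σfm² = 11251643.75
Σf(m − x̄)² = Σfm² − (Σfm)²/n = 11251643.75 − 37252.5²/127 = 324488.1890
Sample variance = 324488.1890 / 126 = 2575.3031

2575.30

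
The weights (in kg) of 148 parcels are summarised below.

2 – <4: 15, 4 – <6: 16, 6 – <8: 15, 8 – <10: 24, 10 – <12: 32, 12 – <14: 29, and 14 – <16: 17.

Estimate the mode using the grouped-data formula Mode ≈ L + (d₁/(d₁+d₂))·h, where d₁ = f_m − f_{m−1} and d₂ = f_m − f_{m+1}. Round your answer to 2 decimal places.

11.45

Modal class: 10 – <12 (highest frequency 32).
d₁ = 32 − 24 = 8, d₂ = 32 − 29 = 3
Mode ≈ 10 + (8/(8+3)) × 2 = 10 + 1.4545 = 11.4545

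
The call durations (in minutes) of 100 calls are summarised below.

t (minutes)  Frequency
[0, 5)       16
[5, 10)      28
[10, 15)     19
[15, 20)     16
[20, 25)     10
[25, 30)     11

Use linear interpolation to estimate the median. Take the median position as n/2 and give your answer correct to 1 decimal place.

Cumulative frequencies: 16, 44, 63, 79, 89, 100
n = 100; position = n/2 = 50.
This falls in the class [10, 15): L = 10, F = 44, f = 19, h = 5.
Median ≈ 10 + ((50 − 44) / 19) × 5 = 11.5789

11.6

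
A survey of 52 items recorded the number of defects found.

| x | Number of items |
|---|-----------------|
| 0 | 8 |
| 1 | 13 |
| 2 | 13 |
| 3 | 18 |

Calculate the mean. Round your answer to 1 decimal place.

1.8

Values: 0, 1, 2, 3
Σfx = 8×0 + 13×1 + 13×2 + 18×3 = 93
n = Σf = 52
Mean = 93 / 52 = 1.7885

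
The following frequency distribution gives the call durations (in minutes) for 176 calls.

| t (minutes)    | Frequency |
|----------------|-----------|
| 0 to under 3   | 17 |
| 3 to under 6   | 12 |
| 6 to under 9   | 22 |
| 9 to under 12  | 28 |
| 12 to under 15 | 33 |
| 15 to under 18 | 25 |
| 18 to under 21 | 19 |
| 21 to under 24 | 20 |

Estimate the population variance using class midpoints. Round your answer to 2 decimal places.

38.92

Midpoints: 1.5, 4.5, 7.5, 10.5, 13.5, 16.5, 19.5, 22.5
n = 176, Σfm = 2217, mean = 12.5966
Σfm² = 34776
Σf(m − x̄)² = Σfm² − (Σfm)²/n = 34776 − 2217²/176 = 6849.3580
Population variance = 6849.3580 / 176 = 38.9168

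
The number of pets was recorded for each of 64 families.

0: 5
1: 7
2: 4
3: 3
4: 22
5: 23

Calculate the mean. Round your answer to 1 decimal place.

3.5

Values: 0, 1, 2, 3, 4, 5
Σfx = 5×0 + 7×1 + 4×2 + 3×3 + 22×4 + 23×5 = 227
n = Σf = 64
Mean = 227 / 64 = 3.5469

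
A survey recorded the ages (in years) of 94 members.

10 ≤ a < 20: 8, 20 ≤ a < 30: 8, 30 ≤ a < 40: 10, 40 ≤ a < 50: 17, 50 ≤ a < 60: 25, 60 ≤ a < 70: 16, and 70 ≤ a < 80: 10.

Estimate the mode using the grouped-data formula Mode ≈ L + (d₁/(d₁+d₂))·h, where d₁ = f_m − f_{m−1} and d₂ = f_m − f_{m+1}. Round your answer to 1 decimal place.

Modal class: 50 ≤ a < 60 (highest frequency 25).
d₁ = 25 − 17 = 8, d₂ = 25 − 16 = 9
Mode ≈ 50 + (8/(8+9)) × 10 = 50 + 4.7059 = 54.7059

54.7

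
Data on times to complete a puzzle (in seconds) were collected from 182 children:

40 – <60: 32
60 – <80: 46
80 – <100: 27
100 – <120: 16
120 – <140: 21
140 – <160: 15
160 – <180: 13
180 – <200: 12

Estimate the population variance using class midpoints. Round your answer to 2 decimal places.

1882.25

Midpoints: 50, 70, 90, 110, 130, 150, 170, 190
n = 182, Σfm = 18480, mean = 101.5385
Σfm² = 2219000
Σf(m − x̄)² = Σfm² − (Σfm)²/n = 2219000 − 18480²/182 = 342569.2308
Population variance = 342569.2308 / 182 = 1882.2485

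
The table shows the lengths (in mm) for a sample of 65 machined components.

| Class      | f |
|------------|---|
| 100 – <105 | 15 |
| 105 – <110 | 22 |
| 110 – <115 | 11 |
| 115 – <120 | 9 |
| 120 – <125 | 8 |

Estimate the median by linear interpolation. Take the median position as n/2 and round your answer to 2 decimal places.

108.98

Cumulative frequencies: 15, 37, 48, 57, 65
n = 65; position = n/2 = 32.5.
This falls in the class 105 – <110: L = 105, F = 15, f = 22, h = 5.
Median ≈ 105 + ((32.5 − 15) / 22) × 5 = 108.9773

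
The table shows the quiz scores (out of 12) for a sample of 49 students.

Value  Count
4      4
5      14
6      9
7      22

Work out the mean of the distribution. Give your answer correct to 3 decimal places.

6.000

Values: 4, 5, 6, 7
Σfx = 4×4 + 14×5 + 9×6 + 22×7 = 294
n = Σf = 49
Mean = 294 / 49 = 6.0000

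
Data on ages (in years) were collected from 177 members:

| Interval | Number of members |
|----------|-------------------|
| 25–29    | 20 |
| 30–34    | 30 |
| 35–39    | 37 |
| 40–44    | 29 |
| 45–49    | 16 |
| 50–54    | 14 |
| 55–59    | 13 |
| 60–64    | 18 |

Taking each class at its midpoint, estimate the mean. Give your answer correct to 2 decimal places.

41.94

Midpoints: 27, 32, 37, 42, 47, 52, 57, 62
Σfm = 20×27 + 30×32 + 37×37 + 29×42 + 16×47 + 14×52 + 13×57 + 18×62 = 7424
n = Σf = 177
Mean = 7424 / 177 = 41.9435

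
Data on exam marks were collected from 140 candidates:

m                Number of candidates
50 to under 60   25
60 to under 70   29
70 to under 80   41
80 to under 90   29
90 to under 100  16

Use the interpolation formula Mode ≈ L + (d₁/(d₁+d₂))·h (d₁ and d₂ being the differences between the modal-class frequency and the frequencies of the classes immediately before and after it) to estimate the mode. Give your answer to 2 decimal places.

Modal class: 70 to under 80 (highest frequency 41).
d₁ = 41 − 29 = 12, d₂ = 41 − 29 = 12
Mode ≈ 70 + (12/(12+12)) × 10 = 70 + 5.0000 = 75.0000

75.00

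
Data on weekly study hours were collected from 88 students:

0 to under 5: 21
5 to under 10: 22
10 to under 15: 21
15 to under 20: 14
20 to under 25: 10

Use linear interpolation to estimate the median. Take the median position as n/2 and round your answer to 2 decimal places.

10.24

Cumulative frequencies: 21, 43, 64, 78, 88
n = 88; position = n/2 = 44.
This falls in the class 10 to under 15: L = 10, F = 43, f = 21, h = 5.
Median ≈ 10 + ((44 − 43) / 21) × 5 = 10.2381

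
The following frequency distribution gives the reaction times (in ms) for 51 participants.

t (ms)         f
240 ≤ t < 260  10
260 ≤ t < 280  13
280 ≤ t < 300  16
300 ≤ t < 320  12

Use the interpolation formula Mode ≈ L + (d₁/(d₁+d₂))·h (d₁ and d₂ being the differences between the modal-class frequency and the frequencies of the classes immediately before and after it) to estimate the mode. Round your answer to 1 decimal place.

288.6

Modal class: 280 ≤ t < 300 (highest frequency 16).
d₁ = 16 − 13 = 3, d₂ = 16 − 12 = 4
Mode ≈ 280 + (3/(3+4)) × 20 = 280 + 8.5714 = 288.5714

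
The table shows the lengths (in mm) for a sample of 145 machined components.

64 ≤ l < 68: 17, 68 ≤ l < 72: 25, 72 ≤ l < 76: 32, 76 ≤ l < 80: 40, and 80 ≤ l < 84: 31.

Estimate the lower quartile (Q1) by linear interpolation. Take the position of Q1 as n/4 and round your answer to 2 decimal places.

Cumulative frequencies: 17, 42, 74, 114, 145
n = 145; position = n/4 = 36.25.
This falls in the class 68 ≤ l < 72: L = 68, F = 17, f = 25, h = 4.
Lower quartile ≈ 68 + ((36.25 − 17) / 25) × 4 = 71.0800

71.08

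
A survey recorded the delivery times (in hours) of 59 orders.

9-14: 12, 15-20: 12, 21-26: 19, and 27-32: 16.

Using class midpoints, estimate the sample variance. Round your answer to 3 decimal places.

Midpoints: 11.5, 17.5, 23.5, 29.5
n = 59, Σfm = 1266.5, mean = 21.4661
Σfm² = 29678.75
Σf(m − x̄)² = Σfm² − (Σfm)²/n = 29678.75 − 1266.5²/59 = 2491.9322
Sample variance = 2491.9322 / 58 = 42.9643

42.964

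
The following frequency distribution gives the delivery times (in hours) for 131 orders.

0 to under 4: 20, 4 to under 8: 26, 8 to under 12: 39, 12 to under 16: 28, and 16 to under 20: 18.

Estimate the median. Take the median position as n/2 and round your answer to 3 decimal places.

Cumulative frequencies: 20, 46, 85, 113, 131
n = 131; position = n/2 = 65.5.
This falls in the class 8 to under 12: L = 8, F = 46, f = 39, h = 4.
Median ≈ 8 + ((65.5 − 46) / 39) × 4 = 10.0000

10.000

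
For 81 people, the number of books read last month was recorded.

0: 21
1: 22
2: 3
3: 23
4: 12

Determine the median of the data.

1

Cumulative frequencies: 21, 43, 46, 69, 81
n = 81, so the median is the value in position (n+1)/2 = 41.
Position 41 falls at value 1.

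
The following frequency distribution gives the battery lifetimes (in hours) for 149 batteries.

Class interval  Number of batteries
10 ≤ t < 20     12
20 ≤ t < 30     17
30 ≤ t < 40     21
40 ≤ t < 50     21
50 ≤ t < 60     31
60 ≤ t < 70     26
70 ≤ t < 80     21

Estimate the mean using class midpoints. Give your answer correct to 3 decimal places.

Midpoints: 15, 25, 35, 45, 55, 65, 75
Σfm = 12×15 + 17×25 + 21×35 + 21×45 + 31×55 + 26×65 + 21×75 = 7255
n = Σf = 149
Mean = 7255 / 149 = 48.6913

48.691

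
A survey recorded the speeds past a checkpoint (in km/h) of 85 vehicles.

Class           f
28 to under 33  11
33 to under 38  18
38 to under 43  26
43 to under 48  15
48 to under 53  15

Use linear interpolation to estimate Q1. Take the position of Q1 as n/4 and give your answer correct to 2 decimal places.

35.85

Cumulative frequencies: 11, 29, 55, 70, 85
n = 85; position = n/4 = 21.25.
This falls in the class 33 to under 38: L = 33, F = 11, f = 18, h = 5.
Lower quartile ≈ 33 + ((21.25 − 11) / 18) × 5 = 35.8472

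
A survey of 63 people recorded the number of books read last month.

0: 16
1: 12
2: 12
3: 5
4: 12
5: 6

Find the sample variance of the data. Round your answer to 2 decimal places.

2.95

Values: 0, 1, 2, 3, 4, 5
n = 63, Σfx = 129, mean = 2.0476
Σfx² = 447
Σf(x − x̄)² = Σfx² − (Σfx)²/n = 447 − 129²/63 = 182.8571
Sample variance = 182.8571 / 62 = 2.9493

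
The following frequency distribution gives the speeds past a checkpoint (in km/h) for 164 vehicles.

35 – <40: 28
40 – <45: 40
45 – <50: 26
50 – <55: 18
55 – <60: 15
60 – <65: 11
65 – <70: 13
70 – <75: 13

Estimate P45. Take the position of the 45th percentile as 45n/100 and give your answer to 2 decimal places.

Cumulative frequencies: 28, 68, 94, 112, 127, 138, 151, 164
n = 164; position = 45n/100 = 73.8.
This falls in the class 45 – <50: L = 45, F = 68, f = 26, h = 5.
45th percentile ≈ 45 + ((73.8 − 68) / 26) × 5 = 46.1154

46.12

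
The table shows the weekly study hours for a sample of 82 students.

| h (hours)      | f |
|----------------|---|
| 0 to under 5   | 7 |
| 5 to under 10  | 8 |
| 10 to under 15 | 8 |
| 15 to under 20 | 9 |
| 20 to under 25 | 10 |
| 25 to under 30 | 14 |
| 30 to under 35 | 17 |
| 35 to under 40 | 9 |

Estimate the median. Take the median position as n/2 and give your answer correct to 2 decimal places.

24.50

Cumulative frequencies: 7, 15, 23, 32, 42, 56, 73, 82
n = 82; position = n/2 = 41.
This falls in the class 20 to under 25: L = 20, F = 32, f = 10, h = 5.
Median ≈ 20 + ((41 − 32) / 10) × 5 = 24.5000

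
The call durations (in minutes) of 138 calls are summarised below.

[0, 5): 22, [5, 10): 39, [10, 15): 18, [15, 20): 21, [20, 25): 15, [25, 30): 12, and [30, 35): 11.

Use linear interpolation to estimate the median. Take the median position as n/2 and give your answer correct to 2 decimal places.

Cumulative frequencies: 22, 61, 79, 100, 115, 127, 138
n = 138; position = n/2 = 69.
This falls in the class [10, 15): L = 10, F = 61, f = 18, h = 5.
Median ≈ 10 + ((69 − 61) / 18) × 5 = 12.2222

12.22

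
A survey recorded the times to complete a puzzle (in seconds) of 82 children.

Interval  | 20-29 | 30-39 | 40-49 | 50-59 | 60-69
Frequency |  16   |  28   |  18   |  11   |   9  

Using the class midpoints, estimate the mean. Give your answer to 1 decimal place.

40.7

Midpoints: 24.5, 34.5, 44.5, 54.5, 64.5
Σfm = 16×24.5 + 28×34.5 + 18×44.5 + 11×54.5 + 9×64.5 = 3339
n = Σf = 82
Mean = 3339 / 82 = 40.7195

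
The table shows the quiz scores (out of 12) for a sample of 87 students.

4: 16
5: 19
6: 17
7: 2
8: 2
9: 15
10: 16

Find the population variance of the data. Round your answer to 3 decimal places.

5.022

Values: 4, 5, 6, 7, 8, 9, 10
n = 87, Σfx = 586, mean = 6.7356
Σfx² = 4384
Σf(x − x̄)² = Σfx² − (Σfx)²/n = 4384 − 586²/87 = 436.9195
Population variance = 436.9195 / 87 = 5.0221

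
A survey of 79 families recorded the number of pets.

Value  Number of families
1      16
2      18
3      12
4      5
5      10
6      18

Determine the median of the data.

Cumulative frequencies: 16, 34, 46, 51, 61, 79
n = 79, so the median is the value in position (n+1)/2 = 40.
Position 40 falls at value 3.

3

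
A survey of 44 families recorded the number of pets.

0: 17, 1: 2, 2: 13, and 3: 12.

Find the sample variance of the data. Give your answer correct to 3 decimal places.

1.603

Values: 0, 1, 2, 3
n = 44, Σfx = 64, mean = 1.4545
Σfx² = 162
Σf(x − x̄)² = Σfx² − (Σfx)²/n = 162 − 64²/44 = 68.9091
Sample variance = 68.9091 / 43 = 1.6025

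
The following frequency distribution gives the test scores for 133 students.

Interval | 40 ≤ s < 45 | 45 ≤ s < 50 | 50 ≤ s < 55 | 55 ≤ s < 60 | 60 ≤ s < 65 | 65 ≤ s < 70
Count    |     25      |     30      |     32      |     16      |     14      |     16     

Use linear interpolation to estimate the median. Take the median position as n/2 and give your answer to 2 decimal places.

Cumulative frequencies: 25, 55, 87, 103, 117, 133
n = 133; position = n/2 = 66.5.
This falls in the class 50 ≤ s < 55: L = 50, F = 55, f = 32, h = 5.
Median ≈ 50 + ((66.5 − 55) / 32) × 5 = 51.7969

51.80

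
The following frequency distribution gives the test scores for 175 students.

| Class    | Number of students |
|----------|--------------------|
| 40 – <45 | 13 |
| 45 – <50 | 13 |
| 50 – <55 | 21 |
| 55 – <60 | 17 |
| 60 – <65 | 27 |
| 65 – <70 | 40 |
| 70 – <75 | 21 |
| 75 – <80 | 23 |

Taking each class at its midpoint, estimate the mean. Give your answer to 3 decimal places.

62.529

Midpoints: 42.5, 47.5, 52.5, 57.5, 62.5, 67.5, 72.5, 77.5
Σfm = 13×42.5 + 13×47.5 + 21×52.5 + 17×57.5 + 27×62.5 + 40×67.5 + 21×72.5 + 23×77.5 = 10942.5
n = Σf = 175
Mean = 10942.5 / 175 = 62.5286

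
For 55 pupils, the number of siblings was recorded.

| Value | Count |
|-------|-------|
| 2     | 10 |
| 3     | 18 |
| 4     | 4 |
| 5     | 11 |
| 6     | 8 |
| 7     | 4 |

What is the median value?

Cumulative frequencies: 10, 28, 32, 43, 51, 55
n = 55, so the median is the value in position (n+1)/2 = 28.
Position 28 falls at value 3.

3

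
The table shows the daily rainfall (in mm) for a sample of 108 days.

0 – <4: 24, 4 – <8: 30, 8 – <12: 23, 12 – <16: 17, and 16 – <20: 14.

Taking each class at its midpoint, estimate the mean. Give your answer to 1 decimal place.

Midpoints: 2, 6, 10, 14, 18
Σfm = 24×2 + 30×6 + 23×10 + 17×14 + 14×18 = 948
n = Σf = 108
Mean = 948 / 108 = 8.7778

8.8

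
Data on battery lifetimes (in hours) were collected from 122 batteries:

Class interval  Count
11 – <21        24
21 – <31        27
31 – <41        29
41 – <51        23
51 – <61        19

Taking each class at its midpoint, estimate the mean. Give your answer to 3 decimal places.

Midpoints: 16, 26, 36, 46, 56
Σfm = 24×16 + 27×26 + 29×36 + 23×46 + 19×56 = 4252
n = Σf = 122
Mean = 4252 / 122 = 34.8525

34.852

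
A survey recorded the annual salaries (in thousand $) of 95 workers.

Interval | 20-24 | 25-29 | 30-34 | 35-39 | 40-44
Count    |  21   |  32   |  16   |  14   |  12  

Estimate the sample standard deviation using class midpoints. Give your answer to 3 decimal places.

6.612

Midpoints: 22, 27, 32, 37, 42
n = 95, Σfm = 2860, mean = 30.1053
Σfm² = 90210
Σf(m − x̄)² = Σfm² − (Σfm)²/n = 90210 − 2860²/95 = 4108.9474
Sample variance = 4108.9474 / 94 = 43.7122
Standard deviation = √43.7122 = 6.6115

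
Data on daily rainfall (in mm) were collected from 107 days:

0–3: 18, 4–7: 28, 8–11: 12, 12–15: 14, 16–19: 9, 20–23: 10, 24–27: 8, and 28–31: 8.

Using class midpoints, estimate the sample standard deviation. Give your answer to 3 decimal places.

8.878

Midpoints: 1.5, 5.5, 9.5, 13.5, 17.5, 21.5, 25.5, 29.5
n = 107, Σfm = 1296.5, mean = 12.1168
Σfm² = 24064.75
Σf(m − x̄)² = Σfm² − (Σfm)²/n = 24064.75 − 1296.5²/107 = 8355.2897
Sample variance = 8355.2897 / 106 = 78.8235
Standard deviation = √78.8235 = 8.8783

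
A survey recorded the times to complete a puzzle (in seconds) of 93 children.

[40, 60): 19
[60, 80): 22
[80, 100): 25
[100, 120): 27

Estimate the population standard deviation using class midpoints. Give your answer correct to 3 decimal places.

Midpoints: 50, 70, 90, 110
n = 93, Σfm = 7710, mean = 82.9032
Σfm² = 684500
Σf(m − x̄)² = Σfm² − (Σfm)²/n = 684500 − 7710²/93 = 45316.1290
Population variance = 45316.1290 / 93 = 487.2702
Standard deviation = √487.2702 = 22.0742

22.074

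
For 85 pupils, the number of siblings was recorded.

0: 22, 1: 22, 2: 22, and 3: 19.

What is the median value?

Cumulative frequencies: 22, 44, 66, 85
n = 85, so the median is the value in position (n+1)/2 = 43.
Position 43 falls at value 1.

1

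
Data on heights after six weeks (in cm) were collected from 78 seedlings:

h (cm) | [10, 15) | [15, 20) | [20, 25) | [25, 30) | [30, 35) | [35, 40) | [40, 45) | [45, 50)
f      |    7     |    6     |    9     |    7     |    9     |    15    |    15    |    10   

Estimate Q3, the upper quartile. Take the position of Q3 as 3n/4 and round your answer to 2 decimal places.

41.83

Cumulative frequencies: 7, 13, 22, 29, 38, 53, 68, 78
n = 78; position = 3n/4 = 58.5.
This falls in the class [40, 45): L = 40, F = 53, f = 15, h = 5.
Upper quartile ≈ 40 + ((58.5 − 53) / 15) × 5 = 41.8333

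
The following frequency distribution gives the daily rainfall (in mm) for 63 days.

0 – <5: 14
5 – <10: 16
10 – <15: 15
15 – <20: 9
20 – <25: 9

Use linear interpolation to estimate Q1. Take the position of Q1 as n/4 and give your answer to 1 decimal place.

Cumulative frequencies: 14, 30, 45, 54, 63
n = 63; position = n/4 = 15.75.
This falls in the class 5 – <10: L = 5, F = 14, f = 16, h = 5.
Lower quartile ≈ 5 + ((15.75 − 14) / 16) × 5 = 5.5469

5.5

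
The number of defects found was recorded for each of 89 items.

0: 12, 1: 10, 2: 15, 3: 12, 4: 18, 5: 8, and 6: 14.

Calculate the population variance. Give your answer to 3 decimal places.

Values: 0, 1, 2, 3, 4, 5, 6
n = 89, Σfx = 272, mean = 3.0562
Σfx² = 1170
Σf(x − x̄)² = Σfx² − (Σfx)²/n = 1170 − 272²/89 = 338.7191
Population variance = 338.7191 / 89 = 3.8058

3.806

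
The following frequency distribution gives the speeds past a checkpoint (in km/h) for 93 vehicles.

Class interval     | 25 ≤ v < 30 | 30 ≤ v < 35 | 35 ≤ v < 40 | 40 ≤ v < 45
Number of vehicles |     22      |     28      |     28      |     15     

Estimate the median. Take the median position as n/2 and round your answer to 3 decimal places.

Cumulative frequencies: 22, 50, 78, 93
n = 93; position = n/2 = 46.5.
This falls in the class 30 ≤ v < 35: L = 30, F = 22, f = 28, h = 5.
Median ≈ 30 + ((46.5 − 22) / 28) × 5 = 34.3750

34.375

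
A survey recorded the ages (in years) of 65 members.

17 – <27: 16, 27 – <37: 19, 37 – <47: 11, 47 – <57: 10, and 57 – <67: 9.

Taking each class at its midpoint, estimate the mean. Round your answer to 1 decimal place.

38.5

Midpoints: 22, 32, 42, 52, 62
Σfm = 16×22 + 19×32 + 11×42 + 10×52 + 9×62 = 2500
n = Σf = 65
Mean = 2500 / 65 = 38.4615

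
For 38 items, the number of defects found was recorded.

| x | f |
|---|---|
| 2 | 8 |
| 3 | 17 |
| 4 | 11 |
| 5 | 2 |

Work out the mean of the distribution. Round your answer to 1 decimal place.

Values: 2, 3, 4, 5
Σfx = 8×2 + 17×3 + 11×4 + 2×5 = 121
n = Σf = 38
Mean = 121 / 38 = 3.1842

3.2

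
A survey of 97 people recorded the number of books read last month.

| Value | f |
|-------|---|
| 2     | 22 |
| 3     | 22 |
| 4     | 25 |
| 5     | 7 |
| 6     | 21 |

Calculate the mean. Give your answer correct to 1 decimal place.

3.8

Values: 2, 3, 4, 5, 6
Σfx = 22×2 + 22×3 + 25×4 + 7×5 + 21×6 = 371
n = Σf = 97
Mean = 371 / 97 = 3.8247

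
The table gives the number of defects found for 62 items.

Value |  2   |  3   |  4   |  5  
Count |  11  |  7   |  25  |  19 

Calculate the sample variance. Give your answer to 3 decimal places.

1.121

Values: 2, 3, 4, 5
n = 62, Σfx = 238, mean = 3.8387
Σfx² = 982
Σf(x − x̄)² = Σfx² − (Σfx)²/n = 982 − 238²/62 = 68.3871
Sample variance = 68.3871 / 61 = 1.1211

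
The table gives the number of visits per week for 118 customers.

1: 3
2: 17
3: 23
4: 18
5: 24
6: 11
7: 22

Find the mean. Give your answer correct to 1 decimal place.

Values: 1, 2, 3, 4, 5, 6, 7
Σfx = 3×1 + 17×2 + 23×3 + 18×4 + 24×5 + 11×6 + 22×7 = 518
n = Σf = 118
Mean = 518 / 118 = 4.3898

4.4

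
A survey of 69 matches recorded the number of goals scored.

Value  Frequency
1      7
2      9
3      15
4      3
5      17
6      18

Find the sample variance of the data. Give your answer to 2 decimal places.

2.99

Values: 1, 2, 3, 4, 5, 6
n = 69, Σfx = 275, mean = 3.9855
Σfx² = 1299
Σf(x − x̄)² = Σfx² − (Σfx)²/n = 1299 − 275²/69 = 202.9855
Sample variance = 202.9855 / 68 = 2.9851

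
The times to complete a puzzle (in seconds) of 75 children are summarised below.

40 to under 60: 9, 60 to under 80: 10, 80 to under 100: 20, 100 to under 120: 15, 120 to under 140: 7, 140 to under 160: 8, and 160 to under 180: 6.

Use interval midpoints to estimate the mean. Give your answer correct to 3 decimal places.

Midpoints: 50, 70, 90, 110, 130, 150, 170
Σfm = 9×50 + 10×70 + 20×90 + 15×110 + 7×130 + 8×150 + 6×170 = 7730
n = Σf = 75
Mean = 7730 / 75 = 103.0667

103.067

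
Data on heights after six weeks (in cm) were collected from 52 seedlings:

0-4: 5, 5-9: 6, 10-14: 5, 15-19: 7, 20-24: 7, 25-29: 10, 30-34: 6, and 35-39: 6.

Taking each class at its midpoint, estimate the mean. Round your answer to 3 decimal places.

20.558

Midpoints: 2, 7, 12, 17, 22, 27, 32, 37
Σfm = 5×2 + 6×7 + 5×12 + 7×17 + 7×22 + 10×27 + 6×32 + 6×37 = 1069
n = Σf = 52
Mean = 1069 / 52 = 20.5577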